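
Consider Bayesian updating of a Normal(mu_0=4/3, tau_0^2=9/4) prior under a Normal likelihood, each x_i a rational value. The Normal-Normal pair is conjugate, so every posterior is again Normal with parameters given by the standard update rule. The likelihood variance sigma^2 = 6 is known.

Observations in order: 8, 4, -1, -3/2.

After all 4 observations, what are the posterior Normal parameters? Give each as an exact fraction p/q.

mu_0=47/24, tau_0^2=9/10

obs 1: x=8 → posterior Normal(104/33, 18/11)
obs 2: x=4 → posterior Normal(10/3, 9/7)
obs 3: x=-1 → posterior Normal(131/51, 18/17)
obs 4: x=-3/2 → posterior Normal(47/24, 9/10)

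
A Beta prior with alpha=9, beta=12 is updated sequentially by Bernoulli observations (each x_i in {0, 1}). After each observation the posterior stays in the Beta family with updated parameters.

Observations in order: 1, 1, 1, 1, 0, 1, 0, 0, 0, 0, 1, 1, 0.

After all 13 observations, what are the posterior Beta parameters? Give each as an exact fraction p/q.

obs 1: x=1 → posterior Beta(10, 12)
obs 2: x=1 → posterior Beta(11, 12)
obs 3: x=1 → posterior Beta(12, 12)
obs 4: x=1 → posterior Beta(13, 12)
obs 5: x=0 → posterior Beta(13, 13)
obs 6: x=1 → posterior Beta(14, 13)
obs 7: x=0 → posterior Beta(14, 14)
obs 8: x=0 → posterior Beta(14, 15)
obs 9: x=0 → posterior Beta(14, 16)
obs 10: x=0 → posterior Beta(14, 17)
obs 11: x=1 → posterior Beta(15, 17)
obs 12: x=1 → posterior Beta(16, 17)
obs 13: x=0 → posterior Beta(16, 18)

alpha=16, beta=18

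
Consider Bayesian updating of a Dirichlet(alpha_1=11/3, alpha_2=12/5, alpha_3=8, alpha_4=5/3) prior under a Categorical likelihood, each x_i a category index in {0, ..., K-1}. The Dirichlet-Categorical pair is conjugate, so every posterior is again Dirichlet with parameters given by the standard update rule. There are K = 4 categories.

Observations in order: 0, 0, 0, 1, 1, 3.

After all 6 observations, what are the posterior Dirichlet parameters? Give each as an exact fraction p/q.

obs 1: x=0 → posterior Dirichlet(14/3, 12/5, 8, 5/3)
obs 2: x=0 → posterior Dirichlet(17/3, 12/5, 8, 5/3)
obs 3: x=0 → posterior Dirichlet(20/3, 12/5, 8, 5/3)
obs 4: x=1 → posterior Dirichlet(20/3, 17/5, 8, 5/3)
obs 5: x=1 → posterior Dirichlet(20/3, 22/5, 8, 5/3)
obs 6: x=3 → posterior Dirichlet(20/3, 22/5, 8, 8/3)

alpha_1=20/3, alpha_2=22/5, alpha_3=8, alpha_4=8/3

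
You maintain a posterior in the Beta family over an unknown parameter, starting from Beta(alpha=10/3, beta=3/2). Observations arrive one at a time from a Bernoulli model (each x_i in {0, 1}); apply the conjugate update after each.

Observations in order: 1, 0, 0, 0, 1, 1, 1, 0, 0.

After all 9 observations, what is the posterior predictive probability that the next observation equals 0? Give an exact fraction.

obs 1: x=1 → posterior Beta(13/3, 3/2)
obs 2: x=0 → posterior Beta(13/3, 5/2)
obs 3: x=0 → posterior Beta(13/3, 7/2)
obs 4: x=0 → posterior Beta(13/3, 9/2)
obs 5: x=1 → posterior Beta(16/3, 9/2)
obs 6: x=1 → posterior Beta(19/3, 9/2)
obs 7: x=1 → posterior Beta(22/3, 9/2)
obs 8: x=0 → posterior Beta(22/3, 11/2)
obs 9: x=0 → posterior Beta(22/3, 13/2)

39/83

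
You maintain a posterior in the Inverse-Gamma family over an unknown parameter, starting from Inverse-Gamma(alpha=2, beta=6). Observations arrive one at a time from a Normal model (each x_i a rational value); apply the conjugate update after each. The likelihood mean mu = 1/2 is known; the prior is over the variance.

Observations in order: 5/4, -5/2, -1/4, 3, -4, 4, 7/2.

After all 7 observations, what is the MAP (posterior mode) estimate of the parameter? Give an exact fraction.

43/8

obs 1: x=5/4 → posterior Inverse-Gamma(5/2, 201/32)
obs 2: x=-5/2 → posterior Inverse-Gamma(3, 345/32)
obs 3: x=-1/4 → posterior Inverse-Gamma(7/2, 177/16)
obs 4: x=3 → posterior Inverse-Gamma(4, 227/16)
obs 5: x=-4 → posterior Inverse-Gamma(9/2, 389/16)
obs 6: x=4 → posterior Inverse-Gamma(5, 487/16)
obs 7: x=7/2 → posterior Inverse-Gamma(11/2, 559/16)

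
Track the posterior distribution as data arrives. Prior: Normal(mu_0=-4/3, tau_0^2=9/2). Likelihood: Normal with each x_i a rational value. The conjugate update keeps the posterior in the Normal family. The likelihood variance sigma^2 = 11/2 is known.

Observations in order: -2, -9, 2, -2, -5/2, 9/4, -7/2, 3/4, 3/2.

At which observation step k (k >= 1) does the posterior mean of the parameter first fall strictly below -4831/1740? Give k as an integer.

obs 1: x=-2 → posterior Normal(-49/30, 99/40)
obs 2: x=-9 → posterior Normal(-341/87, 99/58)
obs 3: x=2 → posterior Normal(-287/114, 99/76)
obs 4: x=-2 → posterior Normal(-341/141, 99/94)
obs 5: x=-5/2 → posterior Normal(-817/336, 99/112)
obs 6: x=9/4 → posterior Normal(-107/60, 99/130)
obs 7: x=-7/2 → posterior Normal(-1769/888, 99/148)
obs 8: x=3/4 → posterior Normal(-422/249, 99/166)
obs 9: x=3/2 → posterior Normal(-763/552, 99/184)

k = 2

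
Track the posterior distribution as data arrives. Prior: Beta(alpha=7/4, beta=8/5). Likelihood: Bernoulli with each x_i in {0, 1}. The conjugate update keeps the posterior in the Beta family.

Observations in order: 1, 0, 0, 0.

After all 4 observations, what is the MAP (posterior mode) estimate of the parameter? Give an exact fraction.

35/107

obs 1: x=1 → posterior Beta(11/4, 8/5)
obs 2: x=0 → posterior Beta(11/4, 13/5)
obs 3: x=0 → posterior Beta(11/4, 18/5)
obs 4: x=0 → posterior Beta(11/4, 23/5)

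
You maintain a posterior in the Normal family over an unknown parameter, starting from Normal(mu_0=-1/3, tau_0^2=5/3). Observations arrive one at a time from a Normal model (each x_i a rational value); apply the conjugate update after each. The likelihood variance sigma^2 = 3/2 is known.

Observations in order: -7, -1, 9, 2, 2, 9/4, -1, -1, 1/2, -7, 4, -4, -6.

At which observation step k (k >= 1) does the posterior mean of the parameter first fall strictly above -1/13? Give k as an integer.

obs 1: x=-7 → posterior Normal(-73/19, 15/19)
obs 2: x=-1 → posterior Normal(-83/29, 15/29)
obs 3: x=9 → posterior Normal(7/39, 5/13)
obs 4: x=2 → posterior Normal(27/49, 15/49)
obs 5: x=2 → posterior Normal(47/59, 15/59)
obs 6: x=9/4 → posterior Normal(139/138, 5/23)
obs 7: x=-1 → posterior Normal(119/158, 15/79)
obs 8: x=-1 → posterior Normal(99/178, 15/89)
obs 9: x=1/2 → posterior Normal(109/198, 5/33)
obs 10: x=-7 → posterior Normal(-31/218, 15/109)
obs 11: x=4 → posterior Normal(7/34, 15/119)
obs 12: x=-4 → posterior Normal(-31/258, 5/43)
obs 13: x=-6 → posterior Normal(-151/278, 15/139)

k = 3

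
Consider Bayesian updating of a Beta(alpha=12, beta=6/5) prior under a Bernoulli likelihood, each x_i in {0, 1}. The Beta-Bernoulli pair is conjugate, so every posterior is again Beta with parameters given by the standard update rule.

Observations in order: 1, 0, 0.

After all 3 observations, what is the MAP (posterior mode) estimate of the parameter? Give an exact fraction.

obs 1: x=1 → posterior Beta(13, 6/5)
obs 2: x=0 → posterior Beta(13, 11/5)
obs 3: x=0 → posterior Beta(13, 16/5)

60/71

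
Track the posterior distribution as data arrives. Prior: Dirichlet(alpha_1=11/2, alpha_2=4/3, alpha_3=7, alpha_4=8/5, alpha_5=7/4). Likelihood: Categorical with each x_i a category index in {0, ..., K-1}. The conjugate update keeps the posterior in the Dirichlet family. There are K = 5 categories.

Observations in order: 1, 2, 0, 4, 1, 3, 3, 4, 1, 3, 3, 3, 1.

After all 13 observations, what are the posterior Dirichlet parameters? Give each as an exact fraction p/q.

obs 1: x=1 → posterior Dirichlet(11/2, 7/3, 7, 8/5, 7/4)
obs 2: x=2 → posterior Dirichlet(11/2, 7/3, 8, 8/5, 7/4)
obs 3: x=0 → posterior Dirichlet(13/2, 7/3, 8, 8/5, 7/4)
obs 4: x=4 → posterior Dirichlet(13/2, 7/3, 8, 8/5, 11/4)
obs 5: x=1 → posterior Dirichlet(13/2, 10/3, 8, 8/5, 11/4)
obs 6: x=3 → posterior Dirichlet(13/2, 10/3, 8, 13/5, 11/4)
obs 7: x=3 → posterior Dirichlet(13/2, 10/3, 8, 18/5, 11/4)
obs 8: x=4 → posterior Dirichlet(13/2, 10/3, 8, 18/5, 15/4)
obs 9: x=1 → posterior Dirichlet(13/2, 13/3, 8, 18/5, 15/4)
obs 10: x=3 → posterior Dirichlet(13/2, 13/3, 8, 23/5, 15/4)
obs 11: x=3 → posterior Dirichlet(13/2, 13/3, 8, 28/5, 15/4)
obs 12: x=3 → posterior Dirichlet(13/2, 13/3, 8, 33/5, 15/4)
obs 13: x=1 → posterior Dirichlet(13/2, 16/3, 8, 33/5, 15/4)

alpha_1=13/2, alpha_2=16/3, alpha_3=8, alpha_4=33/5, alpha_5=15/4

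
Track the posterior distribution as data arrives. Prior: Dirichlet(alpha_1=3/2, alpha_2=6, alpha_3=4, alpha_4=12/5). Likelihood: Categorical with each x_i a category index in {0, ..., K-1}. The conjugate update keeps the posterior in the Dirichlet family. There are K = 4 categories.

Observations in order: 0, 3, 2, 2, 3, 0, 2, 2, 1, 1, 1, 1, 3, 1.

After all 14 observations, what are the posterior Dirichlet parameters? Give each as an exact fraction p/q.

obs 1: x=0 → posterior Dirichlet(5/2, 6, 4, 12/5)
obs 2: x=3 → posterior Dirichlet(5/2, 6, 4, 17/5)
obs 3: x=2 → posterior Dirichlet(5/2, 6, 5, 17/5)
obs 4: x=2 → posterior Dirichlet(5/2, 6, 6, 17/5)
obs 5: x=3 → posterior Dirichlet(5/2, 6, 6, 22/5)
obs 6: x=0 → posterior Dirichlet(7/2, 6, 6, 22/5)
obs 7: x=2 → posterior Dirichlet(7/2, 6, 7, 22/5)
obs 8: x=2 → posterior Dirichlet(7/2, 6, 8, 22/5)
obs 9: x=1 → posterior Dirichlet(7/2, 7, 8, 22/5)
obs 10: x=1 → posterior Dirichlet(7/2, 8, 8, 22/5)
obs 11: x=1 → posterior Dirichlet(7/2, 9, 8, 22/5)
obs 12: x=1 → posterior Dirichlet(7/2, 10, 8, 22/5)
obs 13: x=3 → posterior Dirichlet(7/2, 10, 8, 27/5)
obs 14: x=1 → posterior Dirichlet(7/2, 11, 8, 27/5)

alpha_1=7/2, alpha_2=11, alpha_3=8, alpha_4=27/5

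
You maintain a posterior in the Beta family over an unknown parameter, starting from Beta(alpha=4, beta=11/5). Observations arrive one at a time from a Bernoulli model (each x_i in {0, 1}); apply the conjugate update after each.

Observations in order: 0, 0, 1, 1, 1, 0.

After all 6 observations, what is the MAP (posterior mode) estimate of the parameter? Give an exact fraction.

10/17

obs 1: x=0 → posterior Beta(4, 16/5)
obs 2: x=0 → posterior Beta(4, 21/5)
obs 3: x=1 → posterior Beta(5, 21/5)
obs 4: x=1 → posterior Beta(6, 21/5)
obs 5: x=1 → posterior Beta(7, 21/5)
obs 6: x=0 → posterior Beta(7, 26/5)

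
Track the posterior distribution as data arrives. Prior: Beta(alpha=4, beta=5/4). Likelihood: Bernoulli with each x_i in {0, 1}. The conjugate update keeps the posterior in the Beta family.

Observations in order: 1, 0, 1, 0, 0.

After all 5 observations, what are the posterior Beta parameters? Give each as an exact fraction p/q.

alpha=6, beta=17/4

obs 1: x=1 → posterior Beta(5, 5/4)
obs 2: x=0 → posterior Beta(5, 9/4)
obs 3: x=1 → posterior Beta(6, 9/4)
obs 4: x=0 → posterior Beta(6, 13/4)
obs 5: x=0 → posterior Beta(6, 17/4)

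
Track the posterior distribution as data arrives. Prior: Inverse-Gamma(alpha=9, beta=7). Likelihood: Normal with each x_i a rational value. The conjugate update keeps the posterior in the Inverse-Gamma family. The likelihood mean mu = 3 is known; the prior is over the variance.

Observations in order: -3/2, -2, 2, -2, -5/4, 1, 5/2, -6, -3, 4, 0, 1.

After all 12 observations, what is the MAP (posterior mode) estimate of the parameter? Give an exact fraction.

obs 1: x=-3/2 → posterior Inverse-Gamma(19/2, 137/8)
obs 2: x=-2 → posterior Inverse-Gamma(10, 237/8)
obs 3: x=2 → posterior Inverse-Gamma(21/2, 241/8)
obs 4: x=-2 → posterior Inverse-Gamma(11, 341/8)
obs 5: x=-5/4 → posterior Inverse-Gamma(23/2, 1653/32)
obs 6: x=1 → posterior Inverse-Gamma(12, 1717/32)
obs 7: x=5/2 → posterior Inverse-Gamma(25/2, 1721/32)
obs 8: x=-6 → posterior Inverse-Gamma(13, 3017/32)
obs 9: x=-3 → posterior Inverse-Gamma(27/2, 3593/32)
obs 10: x=4 → posterior Inverse-Gamma(14, 3609/32)
obs 11: x=0 → posterior Inverse-Gamma(29/2, 3753/32)
obs 12: x=1 → posterior Inverse-Gamma(15, 3817/32)

3817/512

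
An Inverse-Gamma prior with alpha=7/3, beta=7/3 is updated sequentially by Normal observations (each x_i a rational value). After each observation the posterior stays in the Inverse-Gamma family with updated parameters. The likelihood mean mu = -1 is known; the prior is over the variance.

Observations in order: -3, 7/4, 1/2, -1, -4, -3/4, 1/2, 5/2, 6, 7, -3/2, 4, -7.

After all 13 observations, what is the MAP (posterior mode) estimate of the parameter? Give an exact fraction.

5191/472

obs 1: x=-3 → posterior Inverse-Gamma(17/6, 13/3)
obs 2: x=7/4 → posterior Inverse-Gamma(10/3, 779/96)
obs 3: x=1/2 → posterior Inverse-Gamma(23/6, 887/96)
obs 4: x=-1 → posterior Inverse-Gamma(13/3, 887/96)
obs 5: x=-4 → posterior Inverse-Gamma(29/6, 1319/96)
obs 6: x=-3/4 → posterior Inverse-Gamma(16/3, 661/48)
obs 7: x=1/2 → posterior Inverse-Gamma(35/6, 715/48)
obs 8: x=5/2 → posterior Inverse-Gamma(19/3, 1009/48)
obs 9: x=6 → posterior Inverse-Gamma(41/6, 2185/48)
obs 10: x=7 → posterior Inverse-Gamma(22/3, 3721/48)
obs 11: x=-3/2 → posterior Inverse-Gamma(47/6, 3727/48)
obs 12: x=4 → posterior Inverse-Gamma(25/3, 4327/48)
obs 13: x=-7 → posterior Inverse-Gamma(53/6, 5191/48)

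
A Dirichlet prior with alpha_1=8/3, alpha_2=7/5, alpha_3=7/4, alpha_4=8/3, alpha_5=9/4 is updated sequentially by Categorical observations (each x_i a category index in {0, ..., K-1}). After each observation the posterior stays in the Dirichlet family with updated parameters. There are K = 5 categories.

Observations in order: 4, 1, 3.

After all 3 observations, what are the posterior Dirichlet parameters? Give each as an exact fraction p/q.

obs 1: x=4 → posterior Dirichlet(8/3, 7/5, 7/4, 8/3, 13/4)
obs 2: x=1 → posterior Dirichlet(8/3, 12/5, 7/4, 8/3, 13/4)
obs 3: x=3 → posterior Dirichlet(8/3, 12/5, 7/4, 11/3, 13/4)

alpha_1=8/3, alpha_2=12/5, alpha_3=7/4, alpha_4=11/3, alpha_5=13/4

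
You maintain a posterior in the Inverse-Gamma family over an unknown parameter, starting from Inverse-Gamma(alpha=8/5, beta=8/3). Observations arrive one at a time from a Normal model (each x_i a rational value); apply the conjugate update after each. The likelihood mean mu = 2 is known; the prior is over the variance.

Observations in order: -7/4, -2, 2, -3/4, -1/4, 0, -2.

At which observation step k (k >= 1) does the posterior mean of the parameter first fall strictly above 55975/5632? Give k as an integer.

obs 1: x=-7/4 → posterior Inverse-Gamma(21/10, 931/96)
obs 2: x=-2 → posterior Inverse-Gamma(13/5, 1699/96)
obs 3: x=2 → posterior Inverse-Gamma(31/10, 1699/96)
obs 4: x=-3/4 → posterior Inverse-Gamma(18/5, 1031/48)
obs 5: x=-1/4 → posterior Inverse-Gamma(41/10, 2305/96)
obs 6: x=0 → posterior Inverse-Gamma(23/5, 2497/96)
obs 7: x=-2 → posterior Inverse-Gamma(51/10, 3265/96)

k = 2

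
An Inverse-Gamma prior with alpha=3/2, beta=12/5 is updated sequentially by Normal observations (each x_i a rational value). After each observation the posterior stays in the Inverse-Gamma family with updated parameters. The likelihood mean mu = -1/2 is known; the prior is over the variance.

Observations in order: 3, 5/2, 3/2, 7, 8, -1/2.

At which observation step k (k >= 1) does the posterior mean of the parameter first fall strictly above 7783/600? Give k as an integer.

obs 1: x=3 → posterior Inverse-Gamma(2, 341/40)
obs 2: x=5/2 → posterior Inverse-Gamma(5/2, 521/40)
obs 3: x=3/2 → posterior Inverse-Gamma(3, 601/40)
obs 4: x=7 → posterior Inverse-Gamma(7/2, 863/20)
obs 5: x=8 → posterior Inverse-Gamma(4, 3171/40)
obs 6: x=-1/2 → posterior Inverse-Gamma(9/2, 3171/40)

k = 4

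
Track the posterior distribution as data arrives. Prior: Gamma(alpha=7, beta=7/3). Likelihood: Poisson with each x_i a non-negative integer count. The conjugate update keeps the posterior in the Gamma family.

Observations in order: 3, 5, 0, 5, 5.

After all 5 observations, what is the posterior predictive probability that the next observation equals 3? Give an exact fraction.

11484620436592328907176842533890162688/55511151231257827021181583404541015625

obs 1: x=3 → posterior Gamma(10, 10/3)
obs 2: x=5 → posterior Gamma(15, 13/3)
obs 3: x=0 → posterior Gamma(15, 16/3)
obs 4: x=5 → posterior Gamma(20, 19/3)
obs 5: x=5 → posterior Gamma(25, 22/3)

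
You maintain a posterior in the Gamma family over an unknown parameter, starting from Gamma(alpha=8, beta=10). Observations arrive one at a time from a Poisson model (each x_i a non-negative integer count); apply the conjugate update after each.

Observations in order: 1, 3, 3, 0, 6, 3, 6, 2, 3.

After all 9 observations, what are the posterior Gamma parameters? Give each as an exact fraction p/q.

alpha=35, beta=19

obs 1: x=1 → posterior Gamma(9, 11)
obs 2: x=3 → posterior Gamma(12, 12)
obs 3: x=3 → posterior Gamma(15, 13)
obs 4: x=0 → posterior Gamma(15, 14)
obs 5: x=6 → posterior Gamma(21, 15)
obs 6: x=3 → posterior Gamma(24, 16)
obs 7: x=6 → posterior Gamma(30, 17)
obs 8: x=2 → posterior Gamma(32, 18)
obs 9: x=3 → posterior Gamma(35, 19)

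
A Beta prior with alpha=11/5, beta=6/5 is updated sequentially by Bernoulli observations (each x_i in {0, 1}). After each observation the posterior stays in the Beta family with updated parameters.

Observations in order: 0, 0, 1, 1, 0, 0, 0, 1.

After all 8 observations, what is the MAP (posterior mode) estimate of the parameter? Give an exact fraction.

obs 1: x=0 → posterior Beta(11/5, 11/5)
obs 2: x=0 → posterior Beta(11/5, 16/5)
obs 3: x=1 → posterior Beta(16/5, 16/5)
obs 4: x=1 → posterior Beta(21/5, 16/5)
obs 5: x=0 → posterior Beta(21/5, 21/5)
obs 6: x=0 → posterior Beta(21/5, 26/5)
obs 7: x=0 → posterior Beta(21/5, 31/5)
obs 8: x=1 → posterior Beta(26/5, 31/5)

21/47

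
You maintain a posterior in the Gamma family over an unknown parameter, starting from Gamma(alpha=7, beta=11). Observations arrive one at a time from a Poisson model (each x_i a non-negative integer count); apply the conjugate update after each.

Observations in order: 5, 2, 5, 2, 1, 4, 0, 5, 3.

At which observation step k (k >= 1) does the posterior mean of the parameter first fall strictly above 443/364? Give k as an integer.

k = 3

obs 1: x=5 → posterior Gamma(12, 12)
obs 2: x=2 → posterior Gamma(14, 13)
obs 3: x=5 → posterior Gamma(19, 14)
obs 4: x=2 → posterior Gamma(21, 15)
obs 5: x=1 → posterior Gamma(22, 16)
obs 6: x=4 → posterior Gamma(26, 17)
obs 7: x=0 → posterior Gamma(26, 18)
obs 8: x=5 → posterior Gamma(31, 19)
obs 9: x=3 → posterior Gamma(34, 20)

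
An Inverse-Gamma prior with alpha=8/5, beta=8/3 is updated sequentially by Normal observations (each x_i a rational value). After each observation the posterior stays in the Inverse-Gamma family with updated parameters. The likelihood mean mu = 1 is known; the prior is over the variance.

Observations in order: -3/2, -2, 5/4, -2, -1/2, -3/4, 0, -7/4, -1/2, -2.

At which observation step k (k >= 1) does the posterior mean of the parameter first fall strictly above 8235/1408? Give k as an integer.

k = 2

obs 1: x=-3/2 → posterior Inverse-Gamma(21/10, 139/24)
obs 2: x=-2 → posterior Inverse-Gamma(13/5, 247/24)
obs 3: x=5/4 → posterior Inverse-Gamma(31/10, 991/96)
obs 4: x=-2 → posterior Inverse-Gamma(18/5, 1423/96)
obs 5: x=-1/2 → posterior Inverse-Gamma(41/10, 1531/96)
obs 6: x=-3/4 → posterior Inverse-Gamma(23/5, 839/48)
obs 7: x=0 → posterior Inverse-Gamma(51/10, 863/48)
obs 8: x=-7/4 → posterior Inverse-Gamma(28/5, 2089/96)
obs 9: x=-1/2 → posterior Inverse-Gamma(61/10, 2197/96)
obs 10: x=-2 → posterior Inverse-Gamma(33/5, 2629/96)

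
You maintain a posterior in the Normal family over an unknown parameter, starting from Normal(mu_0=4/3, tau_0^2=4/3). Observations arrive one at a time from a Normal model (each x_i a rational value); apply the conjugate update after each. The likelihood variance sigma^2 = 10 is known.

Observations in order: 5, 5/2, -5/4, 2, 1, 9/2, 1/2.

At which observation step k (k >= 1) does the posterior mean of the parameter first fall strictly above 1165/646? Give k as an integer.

k = 2

obs 1: x=5 → posterior Normal(30/17, 20/17)
obs 2: x=5/2 → posterior Normal(35/19, 20/19)
obs 3: x=-5/4 → posterior Normal(65/42, 20/21)
obs 4: x=2 → posterior Normal(73/46, 20/23)
obs 5: x=1 → posterior Normal(77/50, 4/5)
obs 6: x=9/2 → posterior Normal(95/54, 20/27)
obs 7: x=1/2 → posterior Normal(97/58, 20/29)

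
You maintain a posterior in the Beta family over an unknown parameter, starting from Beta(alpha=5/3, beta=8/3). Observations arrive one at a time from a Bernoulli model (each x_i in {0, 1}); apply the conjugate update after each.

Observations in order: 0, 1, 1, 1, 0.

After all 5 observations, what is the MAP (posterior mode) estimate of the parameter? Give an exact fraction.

obs 1: x=0 → posterior Beta(5/3, 11/3)
obs 2: x=1 → posterior Beta(8/3, 11/3)
obs 3: x=1 → posterior Beta(11/3, 11/3)
obs 4: x=1 → posterior Beta(14/3, 11/3)
obs 5: x=0 → posterior Beta(14/3, 14/3)

1/2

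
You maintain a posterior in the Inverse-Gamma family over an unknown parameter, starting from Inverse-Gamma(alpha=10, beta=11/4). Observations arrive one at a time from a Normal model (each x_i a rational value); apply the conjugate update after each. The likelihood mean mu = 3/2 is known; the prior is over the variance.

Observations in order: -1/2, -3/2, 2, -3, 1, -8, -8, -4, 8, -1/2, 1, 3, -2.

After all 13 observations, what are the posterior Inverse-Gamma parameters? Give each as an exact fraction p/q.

obs 1: x=-1/2 → posterior Inverse-Gamma(21/2, 19/4)
obs 2: x=-3/2 → posterior Inverse-Gamma(11, 37/4)
obs 3: x=2 → posterior Inverse-Gamma(23/2, 75/8)
obs 4: x=-3 → posterior Inverse-Gamma(12, 39/2)
obs 5: x=1 → posterior Inverse-Gamma(25/2, 157/8)
obs 6: x=-8 → posterior Inverse-Gamma(13, 259/4)
obs 7: x=-8 → posterior Inverse-Gamma(27/2, 879/8)
obs 8: x=-4 → posterior Inverse-Gamma(14, 125)
obs 9: x=8 → posterior Inverse-Gamma(29/2, 1169/8)
obs 10: x=-1/2 → posterior Inverse-Gamma(15, 1185/8)
obs 11: x=1 → posterior Inverse-Gamma(31/2, 593/4)
obs 12: x=3 → posterior Inverse-Gamma(16, 1195/8)
obs 13: x=-2 → posterior Inverse-Gamma(33/2, 311/2)

alpha=33/2, beta=311/2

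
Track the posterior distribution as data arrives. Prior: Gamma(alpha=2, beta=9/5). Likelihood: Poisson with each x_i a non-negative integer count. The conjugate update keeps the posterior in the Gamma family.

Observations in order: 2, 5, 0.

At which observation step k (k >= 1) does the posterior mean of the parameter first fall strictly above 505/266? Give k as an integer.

k = 2

obs 1: x=2 → posterior Gamma(4, 14/5)
obs 2: x=5 → posterior Gamma(9, 19/5)
obs 3: x=0 → posterior Gamma(9, 24/5)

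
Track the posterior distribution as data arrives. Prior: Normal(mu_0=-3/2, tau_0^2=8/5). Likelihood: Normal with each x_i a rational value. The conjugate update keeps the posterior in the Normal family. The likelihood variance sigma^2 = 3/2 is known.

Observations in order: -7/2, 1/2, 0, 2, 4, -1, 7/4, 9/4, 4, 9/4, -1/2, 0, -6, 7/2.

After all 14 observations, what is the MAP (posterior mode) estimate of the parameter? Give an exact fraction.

251/478

obs 1: x=-7/2 → posterior Normal(-157/62, 24/31)
obs 2: x=1/2 → posterior Normal(-3/2, 24/47)
obs 3: x=0 → posterior Normal(-47/42, 8/21)
obs 4: x=2 → posterior Normal(-77/158, 24/79)
obs 5: x=4 → posterior Normal(51/190, 24/95)
obs 6: x=-1 → posterior Normal(19/222, 8/37)
obs 7: x=7/4 → posterior Normal(75/254, 24/127)
obs 8: x=9/4 → posterior Normal(147/286, 24/143)
obs 9: x=4 → posterior Normal(275/318, 8/53)
obs 10: x=9/4 → posterior Normal(347/350, 24/175)
obs 11: x=-1/2 → posterior Normal(331/382, 24/191)
obs 12: x=0 → posterior Normal(331/414, 8/69)
obs 13: x=-6 → posterior Normal(139/446, 24/223)
obs 14: x=7/2 → posterior Normal(251/478, 24/239)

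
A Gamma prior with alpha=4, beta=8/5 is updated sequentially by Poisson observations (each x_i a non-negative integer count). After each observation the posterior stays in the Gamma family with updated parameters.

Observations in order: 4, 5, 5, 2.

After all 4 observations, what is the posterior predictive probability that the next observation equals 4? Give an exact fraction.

obs 1: x=4 → posterior Gamma(8, 13/5)
obs 2: x=5 → posterior Gamma(13, 18/5)
obs 3: x=5 → posterior Gamma(18, 23/5)
obs 4: x=2 → posterior Gamma(20, 28/5)

44140426439789291278344965324800000/252895948553645767619216203990197411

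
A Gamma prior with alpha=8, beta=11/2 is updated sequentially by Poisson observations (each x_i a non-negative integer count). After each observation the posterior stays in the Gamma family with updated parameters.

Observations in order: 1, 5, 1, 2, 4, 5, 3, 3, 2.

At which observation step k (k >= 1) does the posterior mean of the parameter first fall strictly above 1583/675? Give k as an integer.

k = 8

obs 1: x=1 → posterior Gamma(9, 13/2)
obs 2: x=5 → posterior Gamma(14, 15/2)
obs 3: x=1 → posterior Gamma(15, 17/2)
obs 4: x=2 → posterior Gamma(17, 19/2)
obs 5: x=4 → posterior Gamma(21, 21/2)
obs 6: x=5 → posterior Gamma(26, 23/2)
obs 7: x=3 → posterior Gamma(29, 25/2)
obs 8: x=3 → posterior Gamma(32, 27/2)
obs 9: x=2 → posterior Gamma(34, 29/2)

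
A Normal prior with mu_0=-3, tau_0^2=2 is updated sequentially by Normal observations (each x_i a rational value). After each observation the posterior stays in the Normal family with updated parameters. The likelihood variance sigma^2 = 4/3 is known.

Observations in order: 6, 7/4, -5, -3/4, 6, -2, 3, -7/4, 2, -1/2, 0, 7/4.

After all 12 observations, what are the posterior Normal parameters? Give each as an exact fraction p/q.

mu_0=51/76, tau_0^2=2/19

obs 1: x=6 → posterior Normal(12/5, 4/5)
obs 2: x=7/4 → posterior Normal(69/32, 1/2)
obs 3: x=-5 → posterior Normal(9/44, 4/11)
obs 4: x=-3/4 → posterior Normal(0, 2/7)
obs 5: x=6 → posterior Normal(18/17, 4/17)
obs 6: x=-2 → posterior Normal(3/5, 1/5)
obs 7: x=3 → posterior Normal(21/23, 4/23)
obs 8: x=-7/4 → posterior Normal(63/104, 2/13)
obs 9: x=2 → posterior Normal(3/4, 4/29)
obs 10: x=-1/2 → posterior Normal(81/128, 1/8)
obs 11: x=0 → posterior Normal(81/140, 4/35)
obs 12: x=7/4 → posterior Normal(51/76, 2/19)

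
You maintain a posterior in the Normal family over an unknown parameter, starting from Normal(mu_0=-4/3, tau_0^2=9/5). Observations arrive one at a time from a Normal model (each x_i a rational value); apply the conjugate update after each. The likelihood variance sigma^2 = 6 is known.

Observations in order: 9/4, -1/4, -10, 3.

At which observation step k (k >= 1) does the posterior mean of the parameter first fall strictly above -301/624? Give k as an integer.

obs 1: x=9/4 → posterior Normal(-79/156, 18/13)
obs 2: x=-1/4 → posterior Normal(-11/24, 9/8)
obs 3: x=-10 → posterior Normal(-112/57, 18/19)
obs 4: x=3 → posterior Normal(-85/66, 9/11)

k = 2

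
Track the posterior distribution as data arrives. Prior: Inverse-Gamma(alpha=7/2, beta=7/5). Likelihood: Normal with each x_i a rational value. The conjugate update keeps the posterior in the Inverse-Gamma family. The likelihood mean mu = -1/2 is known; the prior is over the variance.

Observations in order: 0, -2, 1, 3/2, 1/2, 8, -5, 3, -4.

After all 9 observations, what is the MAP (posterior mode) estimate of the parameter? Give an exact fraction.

2591/360

obs 1: x=0 → posterior Inverse-Gamma(4, 61/40)
obs 2: x=-2 → posterior Inverse-Gamma(9/2, 53/20)
obs 3: x=1 → posterior Inverse-Gamma(5, 151/40)
obs 4: x=3/2 → posterior Inverse-Gamma(11/2, 231/40)
obs 5: x=1/2 → posterior Inverse-Gamma(6, 251/40)
obs 6: x=8 → posterior Inverse-Gamma(13/2, 212/5)
obs 7: x=-5 → posterior Inverse-Gamma(7, 2101/40)
obs 8: x=3 → posterior Inverse-Gamma(15/2, 1173/20)
obs 9: x=-4 → posterior Inverse-Gamma(8, 2591/40)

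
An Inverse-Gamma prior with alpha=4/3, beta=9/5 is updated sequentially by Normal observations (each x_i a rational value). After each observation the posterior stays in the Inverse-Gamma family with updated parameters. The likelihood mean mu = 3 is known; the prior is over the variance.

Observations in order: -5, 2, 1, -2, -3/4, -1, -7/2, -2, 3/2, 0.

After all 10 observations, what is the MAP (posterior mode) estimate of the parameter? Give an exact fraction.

obs 1: x=-5 → posterior Inverse-Gamma(11/6, 169/5)
obs 2: x=2 → posterior Inverse-Gamma(7/3, 343/10)
obs 3: x=1 → posterior Inverse-Gamma(17/6, 363/10)
obs 4: x=-2 → posterior Inverse-Gamma(10/3, 244/5)
obs 5: x=-3/4 → posterior Inverse-Gamma(23/6, 8933/160)
obs 6: x=-1 → posterior Inverse-Gamma(13/3, 10213/160)
obs 7: x=-7/2 → posterior Inverse-Gamma(29/6, 13593/160)
obs 8: x=-2 → posterior Inverse-Gamma(16/3, 15593/160)
obs 9: x=3/2 → posterior Inverse-Gamma(35/6, 15773/160)
obs 10: x=0 → posterior Inverse-Gamma(19/3, 16493/160)

49479/3520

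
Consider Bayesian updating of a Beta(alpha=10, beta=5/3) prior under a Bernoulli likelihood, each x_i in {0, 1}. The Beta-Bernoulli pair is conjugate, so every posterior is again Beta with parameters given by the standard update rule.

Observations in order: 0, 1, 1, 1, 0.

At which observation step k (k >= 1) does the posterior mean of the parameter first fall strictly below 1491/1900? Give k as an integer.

k = 5

obs 1: x=0 → posterior Beta(10, 8/3)
obs 2: x=1 → posterior Beta(11, 8/3)
obs 3: x=1 → posterior Beta(12, 8/3)
obs 4: x=1 → posterior Beta(13, 8/3)
obs 5: x=0 → posterior Beta(13, 11/3)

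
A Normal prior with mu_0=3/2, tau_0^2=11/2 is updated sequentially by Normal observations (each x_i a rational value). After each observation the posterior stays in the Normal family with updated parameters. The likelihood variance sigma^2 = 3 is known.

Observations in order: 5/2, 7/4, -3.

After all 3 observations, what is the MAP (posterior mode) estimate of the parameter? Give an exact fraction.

obs 1: x=5/2 → posterior Normal(73/34, 33/17)
obs 2: x=7/4 → posterior Normal(223/112, 33/28)
obs 3: x=-3 → posterior Normal(7/12, 11/13)

7/12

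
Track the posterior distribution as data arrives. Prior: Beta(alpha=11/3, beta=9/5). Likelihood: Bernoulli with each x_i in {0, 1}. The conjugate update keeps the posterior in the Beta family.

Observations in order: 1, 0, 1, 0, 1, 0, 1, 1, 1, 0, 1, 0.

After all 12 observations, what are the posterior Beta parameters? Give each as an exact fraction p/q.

obs 1: x=1 → posterior Beta(14/3, 9/5)
obs 2: x=0 → posterior Beta(14/3, 14/5)
obs 3: x=1 → posterior Beta(17/3, 14/5)
obs 4: x=0 → posterior Beta(17/3, 19/5)
obs 5: x=1 → posterior Beta(20/3, 19/5)
obs 6: x=0 → posterior Beta(20/3, 24/5)
obs 7: x=1 → posterior Beta(23/3, 24/5)
obs 8: x=1 → posterior Beta(26/3, 24/5)
obs 9: x=1 → posterior Beta(29/3, 24/5)
obs 10: x=0 → posterior Beta(29/3, 29/5)
obs 11: x=1 → posterior Beta(32/3, 29/5)
obs 12: x=0 → posterior Beta(32/3, 34/5)

alpha=32/3, beta=34/5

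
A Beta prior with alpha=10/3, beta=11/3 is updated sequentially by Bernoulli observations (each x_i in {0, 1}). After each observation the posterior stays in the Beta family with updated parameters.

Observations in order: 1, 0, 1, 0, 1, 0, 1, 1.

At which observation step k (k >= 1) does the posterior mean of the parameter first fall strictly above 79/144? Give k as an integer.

obs 1: x=1 → posterior Beta(13/3, 11/3)
obs 2: x=0 → posterior Beta(13/3, 14/3)
obs 3: x=1 → posterior Beta(16/3, 14/3)
obs 4: x=0 → posterior Beta(16/3, 17/3)
obs 5: x=1 → posterior Beta(19/3, 17/3)
obs 6: x=0 → posterior Beta(19/3, 20/3)
obs 7: x=1 → posterior Beta(22/3, 20/3)
obs 8: x=1 → posterior Beta(25/3, 20/3)

k = 8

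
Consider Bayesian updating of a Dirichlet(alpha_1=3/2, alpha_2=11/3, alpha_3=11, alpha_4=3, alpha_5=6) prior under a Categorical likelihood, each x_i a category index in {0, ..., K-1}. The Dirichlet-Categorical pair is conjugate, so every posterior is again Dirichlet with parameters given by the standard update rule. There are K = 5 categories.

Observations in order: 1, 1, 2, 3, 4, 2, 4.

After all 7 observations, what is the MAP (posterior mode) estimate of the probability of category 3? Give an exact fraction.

18/163

obs 1: x=1 → posterior Dirichlet(3/2, 14/3, 11, 3, 6)
obs 2: x=1 → posterior Dirichlet(3/2, 17/3, 11, 3, 6)
obs 3: x=2 → posterior Dirichlet(3/2, 17/3, 12, 3, 6)
obs 4: x=3 → posterior Dirichlet(3/2, 17/3, 12, 4, 6)
obs 5: x=4 → posterior Dirichlet(3/2, 17/3, 12, 4, 7)
obs 6: x=2 → posterior Dirichlet(3/2, 17/3, 13, 4, 7)
obs 7: x=4 → posterior Dirichlet(3/2, 17/3, 13, 4, 8)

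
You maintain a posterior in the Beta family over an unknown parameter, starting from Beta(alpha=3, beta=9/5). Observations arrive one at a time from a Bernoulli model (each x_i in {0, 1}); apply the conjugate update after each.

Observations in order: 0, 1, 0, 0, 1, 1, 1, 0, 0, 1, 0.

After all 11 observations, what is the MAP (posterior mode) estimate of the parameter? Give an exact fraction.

35/69

obs 1: x=0 → posterior Beta(3, 14/5)
obs 2: x=1 → posterior Beta(4, 14/5)
obs 3: x=0 → posterior Beta(4, 19/5)
obs 4: x=0 → posterior Beta(4, 24/5)
obs 5: x=1 → posterior Beta(5, 24/5)
obs 6: x=1 → posterior Beta(6, 24/5)
obs 7: x=1 → posterior Beta(7, 24/5)
obs 8: x=0 → posterior Beta(7, 29/5)
obs 9: x=0 → posterior Beta(7, 34/5)
obs 10: x=1 → posterior Beta(8, 34/5)
obs 11: x=0 → posterior Beta(8, 39/5)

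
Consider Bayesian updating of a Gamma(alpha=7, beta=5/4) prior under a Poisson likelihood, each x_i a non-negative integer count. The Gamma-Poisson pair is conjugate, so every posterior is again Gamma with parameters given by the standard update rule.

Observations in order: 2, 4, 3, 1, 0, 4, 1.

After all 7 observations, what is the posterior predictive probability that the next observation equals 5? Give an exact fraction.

obs 1: x=2 → posterior Gamma(9, 9/4)
obs 2: x=4 → posterior Gamma(13, 13/4)
obs 3: x=3 → posterior Gamma(16, 17/4)
obs 4: x=1 → posterior Gamma(17, 21/4)
obs 5: x=0 → posterior Gamma(17, 25/4)
obs 6: x=4 → posterior Gamma(21, 29/4)
obs 7: x=1 → posterior Gamma(22, 33/4)

172068155431913436770180312162005961134080/2195060778453276448585190172728648509121533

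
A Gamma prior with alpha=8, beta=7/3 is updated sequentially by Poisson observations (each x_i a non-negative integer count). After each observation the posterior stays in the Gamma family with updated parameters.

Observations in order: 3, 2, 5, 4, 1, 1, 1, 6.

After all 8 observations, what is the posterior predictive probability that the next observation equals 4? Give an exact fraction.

obs 1: x=3 → posterior Gamma(11, 10/3)
obs 2: x=2 → posterior Gamma(13, 13/3)
obs 3: x=5 → posterior Gamma(18, 16/3)
obs 4: x=4 → posterior Gamma(22, 19/3)
obs 5: x=1 → posterior Gamma(23, 22/3)
obs 6: x=1 → posterior Gamma(24, 25/3)
obs 7: x=1 → posterior Gamma(25, 28/3)
obs 8: x=6 → posterior Gamma(31, 31/3)

471467658664706500412784571105647332876711609718651/2939159726342154002853512625327588888654485477392384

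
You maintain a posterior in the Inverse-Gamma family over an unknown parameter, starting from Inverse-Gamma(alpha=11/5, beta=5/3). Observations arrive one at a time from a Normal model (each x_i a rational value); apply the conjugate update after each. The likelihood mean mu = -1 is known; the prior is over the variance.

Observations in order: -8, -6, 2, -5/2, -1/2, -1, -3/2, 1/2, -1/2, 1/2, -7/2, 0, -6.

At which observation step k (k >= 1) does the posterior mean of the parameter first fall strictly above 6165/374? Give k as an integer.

obs 1: x=-8 → posterior Inverse-Gamma(27/10, 157/6)
obs 2: x=-6 → posterior Inverse-Gamma(16/5, 116/3)
obs 3: x=2 → posterior Inverse-Gamma(37/10, 259/6)
obs 4: x=-5/2 → posterior Inverse-Gamma(21/5, 1063/24)
obs 5: x=-1/2 → posterior Inverse-Gamma(47/10, 533/12)
obs 6: x=-1 → posterior Inverse-Gamma(26/5, 533/12)
obs 7: x=-3/2 → posterior Inverse-Gamma(57/10, 1069/24)
obs 8: x=1/2 → posterior Inverse-Gamma(31/5, 137/3)
obs 9: x=-1/2 → posterior Inverse-Gamma(67/10, 1099/24)
obs 10: x=1/2 → posterior Inverse-Gamma(36/5, 563/12)
obs 11: x=-7/2 → posterior Inverse-Gamma(77/10, 1201/24)
obs 12: x=0 → posterior Inverse-Gamma(41/5, 1213/24)
obs 13: x=-6 → posterior Inverse-Gamma(87/10, 1513/24)

k = 2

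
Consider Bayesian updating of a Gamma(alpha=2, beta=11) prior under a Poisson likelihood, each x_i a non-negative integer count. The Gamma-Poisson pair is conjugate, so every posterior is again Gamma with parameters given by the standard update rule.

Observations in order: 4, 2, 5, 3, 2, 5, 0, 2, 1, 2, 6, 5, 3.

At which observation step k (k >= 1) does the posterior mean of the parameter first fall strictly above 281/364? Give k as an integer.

k = 3

obs 1: x=4 → posterior Gamma(6, 12)
obs 2: x=2 → posterior Gamma(8, 13)
obs 3: x=5 → posterior Gamma(13, 14)
obs 4: x=3 → posterior Gamma(16, 15)
obs 5: x=2 → posterior Gamma(18, 16)
obs 6: x=5 → posterior Gamma(23, 17)
obs 7: x=0 → posterior Gamma(23, 18)
obs 8: x=2 → posterior Gamma(25, 19)
obs 9: x=1 → posterior Gamma(26, 20)
obs 10: x=2 → posterior Gamma(28, 21)
obs 11: x=6 → posterior Gamma(34, 22)
obs 12: x=5 → posterior Gamma(39, 23)
obs 13: x=3 → posterior Gamma(42, 24)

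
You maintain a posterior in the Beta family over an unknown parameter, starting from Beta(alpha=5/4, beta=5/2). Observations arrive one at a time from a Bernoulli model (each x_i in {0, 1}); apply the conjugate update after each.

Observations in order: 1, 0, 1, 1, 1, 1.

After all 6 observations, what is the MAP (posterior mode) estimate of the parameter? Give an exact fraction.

21/31

obs 1: x=1 → posterior Beta(9/4, 5/2)
obs 2: x=0 → posterior Beta(9/4, 7/2)
obs 3: x=1 → posterior Beta(13/4, 7/2)
obs 4: x=1 → posterior Beta(17/4, 7/2)
obs 5: x=1 → posterior Beta(21/4, 7/2)
obs 6: x=1 → posterior Beta(25/4, 7/2)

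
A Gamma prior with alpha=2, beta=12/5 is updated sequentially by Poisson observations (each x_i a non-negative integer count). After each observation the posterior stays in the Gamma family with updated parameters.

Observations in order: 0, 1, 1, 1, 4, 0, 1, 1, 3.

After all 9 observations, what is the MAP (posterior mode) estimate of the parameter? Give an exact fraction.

obs 1: x=0 → posterior Gamma(2, 17/5)
obs 2: x=1 → posterior Gamma(3, 22/5)
obs 3: x=1 → posterior Gamma(4, 27/5)
obs 4: x=1 → posterior Gamma(5, 32/5)
obs 5: x=4 → posterior Gamma(9, 37/5)
obs 6: x=0 → posterior Gamma(9, 42/5)
obs 7: x=1 → posterior Gamma(10, 47/5)
obs 8: x=1 → posterior Gamma(11, 52/5)
obs 9: x=3 → posterior Gamma(14, 57/5)

65/57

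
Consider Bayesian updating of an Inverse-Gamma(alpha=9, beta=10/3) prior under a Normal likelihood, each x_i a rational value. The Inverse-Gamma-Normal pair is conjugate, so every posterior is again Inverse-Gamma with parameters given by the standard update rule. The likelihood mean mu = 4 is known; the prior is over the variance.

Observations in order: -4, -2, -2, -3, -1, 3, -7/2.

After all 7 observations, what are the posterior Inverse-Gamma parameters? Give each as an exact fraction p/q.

obs 1: x=-4 → posterior Inverse-Gamma(19/2, 106/3)
obs 2: x=-2 → posterior Inverse-Gamma(10, 160/3)
obs 3: x=-2 → posterior Inverse-Gamma(21/2, 214/3)
obs 4: x=-3 → posterior Inverse-Gamma(11, 575/6)
obs 5: x=-1 → posterior Inverse-Gamma(23/2, 325/3)
obs 6: x=3 → posterior Inverse-Gamma(12, 653/6)
obs 7: x=-7/2 → posterior Inverse-Gamma(25/2, 3287/24)

alpha=25/2, beta=3287/24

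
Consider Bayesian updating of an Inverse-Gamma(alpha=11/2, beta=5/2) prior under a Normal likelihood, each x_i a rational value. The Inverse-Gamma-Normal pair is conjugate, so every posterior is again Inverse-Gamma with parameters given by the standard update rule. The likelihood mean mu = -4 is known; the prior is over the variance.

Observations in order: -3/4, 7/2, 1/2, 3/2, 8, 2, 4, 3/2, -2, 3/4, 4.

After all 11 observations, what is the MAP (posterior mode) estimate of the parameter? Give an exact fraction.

1299/64

obs 1: x=-3/4 → posterior Inverse-Gamma(6, 249/32)
obs 2: x=7/2 → posterior Inverse-Gamma(13/2, 1149/32)
obs 3: x=1/2 → posterior Inverse-Gamma(7, 1473/32)
obs 4: x=3/2 → posterior Inverse-Gamma(15/2, 1957/32)
obs 5: x=8 → posterior Inverse-Gamma(8, 4261/32)
obs 6: x=2 → posterior Inverse-Gamma(17/2, 4837/32)
obs 7: x=4 → posterior Inverse-Gamma(9, 5861/32)
obs 8: x=3/2 → posterior Inverse-Gamma(19/2, 6345/32)
obs 9: x=-2 → posterior Inverse-Gamma(10, 6409/32)
obs 10: x=3/4 → posterior Inverse-Gamma(21/2, 3385/16)
obs 11: x=4 → posterior Inverse-Gamma(11, 3897/16)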